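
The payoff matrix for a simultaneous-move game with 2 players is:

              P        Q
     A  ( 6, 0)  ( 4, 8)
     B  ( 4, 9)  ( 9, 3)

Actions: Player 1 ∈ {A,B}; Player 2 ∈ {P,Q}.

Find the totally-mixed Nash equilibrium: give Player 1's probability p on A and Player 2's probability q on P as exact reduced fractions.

P1 indiff ⇒ q·6+(1-q)·4 = q·4+(1-q)·9 ⇒ q(2) = (1-q)(5) ⇒ q = 5/7
P2 indiff ⇒ p·0+(1-p)·9 = p·8+(1-p)·3 ⇒ p(-8) = (1-p)(-6) ⇒ p = 3/7

P1 mixes 3/7 on A; P2 mixes 5/7 on P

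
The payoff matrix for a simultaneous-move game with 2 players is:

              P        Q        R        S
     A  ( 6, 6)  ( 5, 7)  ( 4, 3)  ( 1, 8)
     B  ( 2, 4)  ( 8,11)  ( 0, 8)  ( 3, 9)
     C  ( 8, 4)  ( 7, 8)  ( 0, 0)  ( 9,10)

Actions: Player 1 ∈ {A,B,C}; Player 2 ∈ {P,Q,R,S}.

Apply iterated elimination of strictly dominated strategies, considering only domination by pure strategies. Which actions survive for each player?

P2 drop P (Q beats it: A:7>6 B:11>4 C:8>4)
P2 drop R (Q beats it: A:7>3 B:11>8 C:8>0)
P1 drop A (B beats it: Q:8>5 S:3>1)
P1→{B,C} P2→{Q,S}

IESDS → P1:{B,C} P2:{Q,S}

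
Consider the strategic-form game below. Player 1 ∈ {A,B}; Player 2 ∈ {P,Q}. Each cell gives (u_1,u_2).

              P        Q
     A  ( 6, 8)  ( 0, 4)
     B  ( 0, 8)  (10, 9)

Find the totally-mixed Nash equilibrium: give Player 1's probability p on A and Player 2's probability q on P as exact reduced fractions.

P1 indiff ⇒ q·6+(1-q)·0 = q·0+(1-q)·10 ⇒ q(6) = (1-q)(10) ⇒ q = 5/8
P2 indiff ⇒ p·8+(1-p)·8 = p·4+(1-p)·9 ⇒ p(4) = (1-p)(1) ⇒ p = 1/5

(p,q) = (1/5, 5/8)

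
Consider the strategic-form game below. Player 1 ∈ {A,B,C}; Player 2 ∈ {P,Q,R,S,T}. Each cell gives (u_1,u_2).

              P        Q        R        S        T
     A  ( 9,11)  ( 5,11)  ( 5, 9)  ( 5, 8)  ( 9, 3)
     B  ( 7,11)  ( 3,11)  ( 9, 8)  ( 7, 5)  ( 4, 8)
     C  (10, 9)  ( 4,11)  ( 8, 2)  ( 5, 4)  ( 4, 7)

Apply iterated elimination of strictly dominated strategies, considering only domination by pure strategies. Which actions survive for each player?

Survivors P1:{A,C} P2:{P,Q}

P2 drop R (P beats it: A:11>9 B:11>8 C:9>2)
P2 drop S (P beats it: A:11>8 B:11>5 C:9>4)
P1 drop B (A beats it: P:9>7 Q:5>3 T:9>4)
P2 drop T (P beats it: A:11>3 C:9>7)
P1→{A,C} P2→{P,Q}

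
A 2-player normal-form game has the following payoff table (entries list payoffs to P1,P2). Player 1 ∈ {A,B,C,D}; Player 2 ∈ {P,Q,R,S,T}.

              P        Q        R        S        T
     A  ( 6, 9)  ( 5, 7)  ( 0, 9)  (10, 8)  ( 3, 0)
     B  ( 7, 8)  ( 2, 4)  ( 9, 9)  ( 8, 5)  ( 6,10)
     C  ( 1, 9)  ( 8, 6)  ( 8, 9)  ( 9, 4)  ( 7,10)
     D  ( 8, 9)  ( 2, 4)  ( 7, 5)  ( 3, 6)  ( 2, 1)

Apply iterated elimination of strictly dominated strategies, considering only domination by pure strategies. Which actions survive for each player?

P2 drop Q (P beats it: A:9>7 B:8>4 C:9>6 D:9>4)
P2 drop S (P beats it: A:9>8 B:8>5 C:9>4 D:9>6)
P1 drop A (B beats it: P:7>6 R:9>0 T:6>3)
P1→{B,C,D} P2→{P,R,T}

Remaining: P1:{B,C,D} P2:{P,R,T}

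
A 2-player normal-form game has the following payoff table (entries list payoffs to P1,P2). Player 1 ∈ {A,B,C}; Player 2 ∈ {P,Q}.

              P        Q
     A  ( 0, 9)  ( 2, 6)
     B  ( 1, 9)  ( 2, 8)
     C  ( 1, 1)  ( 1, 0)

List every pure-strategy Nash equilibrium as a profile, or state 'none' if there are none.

(A,P): not NE [P1→C gives 1>0]
(A,Q): not NE [P2→P gives 9>6]
(B,P): NE
(B,Q): not NE [P2→P gives 9>8]
(C,P): NE
(C,Q): not NE [P1→B gives 2>1; P2→P gives 1>0]

PSNE = {(B,P), (C,P)}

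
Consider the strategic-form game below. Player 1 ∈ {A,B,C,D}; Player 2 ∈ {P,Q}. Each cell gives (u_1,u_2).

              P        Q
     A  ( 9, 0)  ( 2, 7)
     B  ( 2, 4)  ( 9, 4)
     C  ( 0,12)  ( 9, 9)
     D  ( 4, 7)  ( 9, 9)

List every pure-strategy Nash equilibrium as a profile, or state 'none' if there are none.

(A,P): not NE [P2→Q gives 7>0]
(A,Q): not NE [P1→D gives 9>2]
(B,P): not NE [P1→A gives 9>2]
(B,Q): NE
(C,P): not NE [P1→A gives 9>0]
(C,Q): not NE [P2→P gives 12>9]
(D,P): not NE [P1→A gives 9>4; P2→Q gives 9>7]
(D,Q): NE

PSNE = {(B,Q), (D,Q)}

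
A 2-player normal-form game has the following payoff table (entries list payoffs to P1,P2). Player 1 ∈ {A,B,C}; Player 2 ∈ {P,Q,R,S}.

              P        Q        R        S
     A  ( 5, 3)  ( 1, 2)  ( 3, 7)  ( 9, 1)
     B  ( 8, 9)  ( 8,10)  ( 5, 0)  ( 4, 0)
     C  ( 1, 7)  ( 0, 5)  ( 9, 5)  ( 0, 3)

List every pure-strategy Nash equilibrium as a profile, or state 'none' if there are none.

Nash profiles: (B,Q)

(A,P): not NE [P1→B gives 8>5; P2→R gives 7>3]
(A,Q): not NE [P1→B gives 8>1; P2→R gives 7>2]
(A,R): not NE [P1→C gives 9>3]
(A,S): not NE [P2→R gives 7>1]
(B,P): not NE [P2→Q gives 10>9]
(B,Q): NE
(B,R): not NE [P1→C gives 9>5; P2→Q gives 10>0]
(B,S): not NE [P1→A gives 9>4; P2→Q gives 10>0]
(C,P): not NE [P1→B gives 8>1]
(C,Q): not NE [P1→B gives 8>0; P2→P gives 7>5]
(C,R): not NE [P2→P gives 7>5]
(C,S): not NE [P1→A gives 9>0; P2→P gives 7>3]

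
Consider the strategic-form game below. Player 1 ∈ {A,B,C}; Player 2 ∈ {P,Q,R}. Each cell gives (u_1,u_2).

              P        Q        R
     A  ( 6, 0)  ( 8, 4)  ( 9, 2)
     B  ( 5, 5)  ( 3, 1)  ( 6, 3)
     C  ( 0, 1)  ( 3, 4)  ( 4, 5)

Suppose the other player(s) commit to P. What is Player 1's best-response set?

u_1(A vs P) = 6
u_1(B vs P) = 5
u_1(C vs P) = 0
max payoff 6 at {A}

argmax u_1 = {A}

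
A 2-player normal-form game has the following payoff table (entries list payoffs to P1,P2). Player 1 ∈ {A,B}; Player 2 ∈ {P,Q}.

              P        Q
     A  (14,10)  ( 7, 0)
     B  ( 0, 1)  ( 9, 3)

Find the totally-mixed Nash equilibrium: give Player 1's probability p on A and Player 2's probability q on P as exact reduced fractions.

(p,q) = (1/6, 1/8)

P1 indiff ⇒ q·14+(1-q)·7 = q·0+(1-q)·9 ⇒ q(14) = (1-q)(2) ⇒ q = 1/8
P2 indiff ⇒ p·10+(1-p)·1 = p·0+(1-p)·3 ⇒ p(10) = (1-p)(2) ⇒ p = 1/6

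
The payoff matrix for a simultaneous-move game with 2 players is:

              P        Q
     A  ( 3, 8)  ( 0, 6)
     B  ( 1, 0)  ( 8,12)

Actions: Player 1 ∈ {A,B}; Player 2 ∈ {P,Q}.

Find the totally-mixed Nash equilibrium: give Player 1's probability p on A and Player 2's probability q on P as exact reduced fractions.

(p,q) = (6/7, 4/5)

P1 indiff ⇒ q·3+(1-q)·0 = q·1+(1-q)·8 ⇒ q(2) = (1-q)(8) ⇒ q = 4/5
P2 indiff ⇒ p·8+(1-p)·0 = p·6+(1-p)·12 ⇒ p(2) = (1-p)(12) ⇒ p = 6/7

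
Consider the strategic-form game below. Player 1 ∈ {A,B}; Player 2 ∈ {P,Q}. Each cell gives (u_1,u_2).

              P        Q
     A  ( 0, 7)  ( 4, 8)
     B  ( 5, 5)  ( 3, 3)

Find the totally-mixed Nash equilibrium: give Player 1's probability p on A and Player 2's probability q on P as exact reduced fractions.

P1 indiff ⇒ q·0+(1-q)·4 = q·5+(1-q)·3 ⇒ q(-5) = (1-q)(-1) ⇒ q = 1/6
P2 indiff ⇒ p·7+(1-p)·5 = p·8+(1-p)·3 ⇒ p(-1) = (1-p)(-2) ⇒ p = 2/3

P1 mixes 2/3 on A; P2 mixes 1/6 on P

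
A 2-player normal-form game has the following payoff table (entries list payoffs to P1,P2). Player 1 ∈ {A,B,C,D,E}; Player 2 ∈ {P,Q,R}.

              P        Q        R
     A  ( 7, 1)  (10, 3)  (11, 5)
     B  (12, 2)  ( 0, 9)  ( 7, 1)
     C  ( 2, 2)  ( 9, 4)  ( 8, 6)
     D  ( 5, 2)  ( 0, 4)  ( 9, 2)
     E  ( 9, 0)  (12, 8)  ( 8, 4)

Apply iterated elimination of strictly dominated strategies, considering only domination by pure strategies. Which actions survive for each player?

P1 drop C (A beats it: P:7>2 Q:10>9 R:11>8)
P1 drop D (A beats it: P:7>5 Q:10>0 R:11>9)
P2 drop P (Q beats it: A:3>1 B:9>2 E:8>0)
P1 drop B (A beats it: Q:10>0 R:11>7)
P1→{A,E} P2→{Q,R}

IESDS → P1:{A,E} P2:{Q,R}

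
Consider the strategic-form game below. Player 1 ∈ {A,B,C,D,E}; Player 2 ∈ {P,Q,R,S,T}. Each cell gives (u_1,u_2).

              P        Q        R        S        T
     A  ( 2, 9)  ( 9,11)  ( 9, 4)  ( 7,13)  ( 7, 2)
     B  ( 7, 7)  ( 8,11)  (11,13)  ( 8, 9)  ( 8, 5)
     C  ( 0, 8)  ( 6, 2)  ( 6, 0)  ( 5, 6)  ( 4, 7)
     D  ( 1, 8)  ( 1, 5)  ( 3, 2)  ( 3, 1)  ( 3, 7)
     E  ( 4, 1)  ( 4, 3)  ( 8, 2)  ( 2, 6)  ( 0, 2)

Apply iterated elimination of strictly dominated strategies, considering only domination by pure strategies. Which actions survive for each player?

Survivors P1:{A,B} P2:{Q,R,S}

P1 drop C (A beats it: P:2>0 Q:9>6 R:9>6 S:7>5 T:7>4)
P1 drop D (A beats it: P:2>1 Q:9>1 R:9>3 S:7>3 T:7>3)
P1 drop E (B beats it: P:7>4 Q:8>4 R:11>8 S:8>2 T:8>0)
P2 drop P (Q beats it: A:11>9 B:11>7)
P2 drop T (Q beats it: A:11>2 B:11>5)
P1→{A,B} P2→{Q,R,S}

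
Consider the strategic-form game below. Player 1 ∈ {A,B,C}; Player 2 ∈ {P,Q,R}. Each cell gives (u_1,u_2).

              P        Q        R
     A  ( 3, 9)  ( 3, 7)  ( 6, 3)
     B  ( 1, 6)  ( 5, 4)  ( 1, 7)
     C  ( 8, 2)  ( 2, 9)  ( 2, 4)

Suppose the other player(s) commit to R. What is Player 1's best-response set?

u_1(A vs R) = 6
u_1(B vs R) = 1
u_1(C vs R) = 2
max payoff 6 at {A}

BR_1 = {A}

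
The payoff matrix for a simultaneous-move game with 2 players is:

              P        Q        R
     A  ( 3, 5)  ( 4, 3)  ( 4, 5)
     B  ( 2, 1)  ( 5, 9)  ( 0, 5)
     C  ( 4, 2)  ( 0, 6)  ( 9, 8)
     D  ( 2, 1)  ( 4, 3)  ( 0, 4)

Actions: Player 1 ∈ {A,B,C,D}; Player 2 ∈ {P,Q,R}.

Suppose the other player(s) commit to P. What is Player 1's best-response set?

u_1(A vs P) = 3
u_1(B vs P) = 2
u_1(C vs P) = 4
u_1(D vs P) = 2
max payoff 4 at {C}

BR_1 = {C}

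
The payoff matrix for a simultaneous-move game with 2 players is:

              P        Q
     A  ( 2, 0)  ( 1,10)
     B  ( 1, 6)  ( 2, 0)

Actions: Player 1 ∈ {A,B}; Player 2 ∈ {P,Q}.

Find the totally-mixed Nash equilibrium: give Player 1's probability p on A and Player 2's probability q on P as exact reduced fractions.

P1 indiff ⇒ q·2+(1-q)·1 = q·1+(1-q)·2 ⇒ q(1) = (1-q)(1) ⇒ q = 1/2
P2 indiff ⇒ p·0+(1-p)·6 = p·10+(1-p)·0 ⇒ p(-10) = (1-p)(-6) ⇒ p = 3/8

(p,q) = (3/8, 1/2)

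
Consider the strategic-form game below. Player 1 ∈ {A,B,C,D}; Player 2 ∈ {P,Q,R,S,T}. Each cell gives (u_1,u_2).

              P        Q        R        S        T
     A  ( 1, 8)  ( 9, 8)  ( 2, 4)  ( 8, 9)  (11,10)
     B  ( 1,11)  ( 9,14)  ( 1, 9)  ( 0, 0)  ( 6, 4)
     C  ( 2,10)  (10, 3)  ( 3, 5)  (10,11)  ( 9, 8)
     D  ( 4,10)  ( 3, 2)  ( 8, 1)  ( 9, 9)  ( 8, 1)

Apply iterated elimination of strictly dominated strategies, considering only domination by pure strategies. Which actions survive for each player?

Survivors P1:{A,C,D} P2:{P,S,T}

P1 drop B (C beats it: P:2>1 Q:10>9 R:3>1 S:10>0 T:9>6)
P2 drop Q (S beats it: A:9>8 C:11>3 D:9>2)
P2 drop R (P beats it: A:8>4 C:10>5 D:10>1)
P1→{A,C,D} P2→{P,S,T}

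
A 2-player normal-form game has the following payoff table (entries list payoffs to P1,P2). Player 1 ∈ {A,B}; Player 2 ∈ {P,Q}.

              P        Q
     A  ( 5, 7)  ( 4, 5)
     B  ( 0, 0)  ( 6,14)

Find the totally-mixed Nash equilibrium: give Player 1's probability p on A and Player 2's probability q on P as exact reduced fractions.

p=7/8, q=2/7

P1 indiff ⇒ q·5+(1-q)·4 = q·0+(1-q)·6 ⇒ q(5) = (1-q)(2) ⇒ q = 2/7
P2 indiff ⇒ p·7+(1-p)·0 = p·5+(1-p)·14 ⇒ p(2) = (1-p)(14) ⇒ p = 7/8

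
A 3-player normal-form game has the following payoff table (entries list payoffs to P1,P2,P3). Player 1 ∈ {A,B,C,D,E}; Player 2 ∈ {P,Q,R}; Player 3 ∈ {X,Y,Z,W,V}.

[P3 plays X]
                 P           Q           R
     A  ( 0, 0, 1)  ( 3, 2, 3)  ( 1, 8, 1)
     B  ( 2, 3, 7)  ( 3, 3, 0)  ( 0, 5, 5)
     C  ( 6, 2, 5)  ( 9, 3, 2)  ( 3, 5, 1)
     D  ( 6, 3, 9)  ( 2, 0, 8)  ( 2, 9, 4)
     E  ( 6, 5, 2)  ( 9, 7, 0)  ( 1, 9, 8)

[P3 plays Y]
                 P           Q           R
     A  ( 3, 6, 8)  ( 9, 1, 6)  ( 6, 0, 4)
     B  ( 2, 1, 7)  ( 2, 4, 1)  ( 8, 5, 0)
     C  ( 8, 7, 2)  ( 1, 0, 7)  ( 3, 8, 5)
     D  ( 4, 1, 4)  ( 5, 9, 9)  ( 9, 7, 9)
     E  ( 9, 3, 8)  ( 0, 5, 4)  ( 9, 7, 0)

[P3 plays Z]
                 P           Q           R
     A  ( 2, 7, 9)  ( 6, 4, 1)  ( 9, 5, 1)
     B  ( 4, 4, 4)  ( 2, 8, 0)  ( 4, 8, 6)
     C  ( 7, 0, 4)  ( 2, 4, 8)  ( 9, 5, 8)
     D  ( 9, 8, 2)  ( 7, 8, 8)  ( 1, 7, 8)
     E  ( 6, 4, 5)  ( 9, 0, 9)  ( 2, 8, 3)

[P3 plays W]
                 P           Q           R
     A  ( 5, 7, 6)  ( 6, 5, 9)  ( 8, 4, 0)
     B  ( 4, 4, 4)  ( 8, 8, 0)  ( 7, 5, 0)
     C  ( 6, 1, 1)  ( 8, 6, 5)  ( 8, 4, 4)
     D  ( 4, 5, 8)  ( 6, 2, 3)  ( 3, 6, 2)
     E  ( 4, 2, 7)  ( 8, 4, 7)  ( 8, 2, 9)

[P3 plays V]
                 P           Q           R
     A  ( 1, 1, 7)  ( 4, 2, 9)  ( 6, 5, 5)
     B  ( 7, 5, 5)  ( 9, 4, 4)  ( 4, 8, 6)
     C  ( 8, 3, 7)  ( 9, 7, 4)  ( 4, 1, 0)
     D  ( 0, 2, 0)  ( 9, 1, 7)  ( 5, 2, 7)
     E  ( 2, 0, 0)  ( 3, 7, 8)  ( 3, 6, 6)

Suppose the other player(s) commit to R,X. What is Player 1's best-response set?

u_1(A vs R,X) = 1
u_1(B vs R,X) = 0
u_1(C vs R,X) = 3
u_1(D vs R,X) = 2
u_1(E vs R,X) = 1
max payoff 3 at {C}

argmax u_1 = {C}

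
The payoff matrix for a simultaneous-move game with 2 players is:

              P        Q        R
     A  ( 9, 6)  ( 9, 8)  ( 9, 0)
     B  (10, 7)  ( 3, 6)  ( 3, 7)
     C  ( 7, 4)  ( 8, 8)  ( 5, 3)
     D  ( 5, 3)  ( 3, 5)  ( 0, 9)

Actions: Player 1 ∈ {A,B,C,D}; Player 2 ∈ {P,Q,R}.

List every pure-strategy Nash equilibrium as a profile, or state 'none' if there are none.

(A,P): not NE [P1→B gives 10>9; P2→Q gives 8>6]
(A,Q): NE
(A,R): not NE [P2→Q gives 8>0]
(B,P): NE
(B,Q): not NE [P1→A gives 9>3; P2→R gives 7>6]
(B,R): not NE [P1→A gives 9>3]
(C,P): not NE [P1→B gives 10>7; P2→Q gives 8>4]
(C,Q): not NE [P1→A gives 9>8]
(C,R): not NE [P1→A gives 9>5; P2→Q gives 8>3]
(D,P): not NE [P1→B gives 10>5; P2→R gives 9>3]
(D,Q): not NE [P1→A gives 9>3; P2→R gives 9>5]
(D,R): not NE [P1→A gives 9>0]

Nash profiles: (A,Q), (B,P)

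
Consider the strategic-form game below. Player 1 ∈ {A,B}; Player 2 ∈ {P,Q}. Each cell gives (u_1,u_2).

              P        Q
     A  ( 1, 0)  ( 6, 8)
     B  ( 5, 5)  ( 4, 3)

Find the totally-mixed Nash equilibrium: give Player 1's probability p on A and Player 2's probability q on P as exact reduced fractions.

P1 mixes 1/5 on A; P2 mixes 1/3 on P

P1 indiff ⇒ q·1+(1-q)·6 = q·5+(1-q)·4 ⇒ q(-4) = (1-q)(-2) ⇒ q = 1/3
P2 indiff ⇒ p·0+(1-p)·5 = p·8+(1-p)·3 ⇒ p(-8) = (1-p)(-2) ⇒ p = 1/5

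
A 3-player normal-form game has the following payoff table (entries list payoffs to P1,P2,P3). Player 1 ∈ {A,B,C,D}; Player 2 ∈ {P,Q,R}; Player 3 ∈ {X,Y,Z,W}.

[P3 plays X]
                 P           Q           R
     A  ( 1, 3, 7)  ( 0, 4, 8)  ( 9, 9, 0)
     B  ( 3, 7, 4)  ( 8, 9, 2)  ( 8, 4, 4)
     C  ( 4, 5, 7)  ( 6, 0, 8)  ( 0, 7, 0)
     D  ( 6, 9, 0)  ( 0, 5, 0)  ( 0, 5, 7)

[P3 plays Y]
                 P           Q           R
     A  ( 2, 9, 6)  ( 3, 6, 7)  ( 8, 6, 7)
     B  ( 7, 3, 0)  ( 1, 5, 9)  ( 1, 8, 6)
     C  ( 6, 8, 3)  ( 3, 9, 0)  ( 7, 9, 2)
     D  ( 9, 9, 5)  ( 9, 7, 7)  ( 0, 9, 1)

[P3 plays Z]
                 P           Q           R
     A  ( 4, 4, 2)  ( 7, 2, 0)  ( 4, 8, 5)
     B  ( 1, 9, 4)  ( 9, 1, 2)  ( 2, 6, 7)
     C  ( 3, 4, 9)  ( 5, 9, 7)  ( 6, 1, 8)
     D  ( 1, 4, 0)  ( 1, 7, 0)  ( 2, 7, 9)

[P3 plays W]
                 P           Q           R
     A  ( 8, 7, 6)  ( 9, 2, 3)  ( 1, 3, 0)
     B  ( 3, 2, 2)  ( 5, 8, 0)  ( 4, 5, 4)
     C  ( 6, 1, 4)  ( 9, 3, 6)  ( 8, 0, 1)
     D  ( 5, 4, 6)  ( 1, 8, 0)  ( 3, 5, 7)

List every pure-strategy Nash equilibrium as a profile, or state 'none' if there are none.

(A,P,X): not NE [P1→D gives 6>1; P2→R gives 9>3]
(A,P,Y): not NE [P1→D gives 9>2; P3→X gives 7>6]
(A,P,Z): not NE [P2→R gives 8>4; P3→X gives 7>2]
(A,P,W): not NE [P3→X gives 7>6]
(A,Q,X): not NE [P1→B gives 8>0; P2→R gives 9>4]
(A,Q,Y): not NE [P1→D gives 9>3; P2→P gives 9>6; P3→X gives 8>7]
(A,Q,Z): not NE [P1→B gives 9>7; P2→R gives 8>2; P3→X gives 8>0]
(A,Q,W): not NE [P2→P gives 7>2; P3→X gives 8>3]
(A,R,X): not NE [P3→Y gives 7>0]
(A,R,Y): not NE [P2→P gives 9>6]
(A,R,Z): not NE [P1→C gives 6>4; P3→Y gives 7>5]
(A,R,W): not NE [P1→C gives 8>1; P2→P gives 7>3; P3→Y gives 7>0]
(B,P,X): not NE [P1→D gives 6>3; P2→Q gives 9>7]
(B,P,Y): not NE [P1→D gives 9>7; P2→R gives 8>3; P3→Z gives 4>0]
(B,P,Z): not NE [P1→A gives 4>1]
(B,P,W): not NE [P1→A gives 8>3; P2→Q gives 8>2; P3→Z gives 4>2]
(B,Q,X): not NE [P3→Y gives 9>2]
(B,Q,Y): not NE [P1→D gives 9>1; P2→R gives 8>5]
(B,Q,Z): not NE [P2→P gives 9>1; P3→Y gives 9>2]
(B,Q,W): not NE [P1→C gives 9>5; P3→Y gives 9>0]
(B,R,X): not NE [P1→A gives 9>8; P2→Q gives 9>4; P3→Z gives 7>4]
(B,R,Y): not NE [P1→A gives 8>1; P3→Z gives 7>6]
(B,R,Z): not NE [P1→C gives 6>2; P2→P gives 9>6]
(B,R,W): not NE [P1→C gives 8>4; P2→Q gives 8>5; P3→Z gives 7>4]
(C,P,X): not NE [P1→D gives 6>4; P2→R gives 7>5; P3→Z gives 9>7]
(C,P,Y): not NE [P1→D gives 9>6; P2→R gives 9>8; P3→Z gives 9>3]
(C,P,Z): not NE [P1→A gives 4>3; P2→Q gives 9>4]
(C,P,W): not NE [P1→A gives 8>6; P2→Q gives 3>1; P3→Z gives 9>4]
(C,Q,X): not NE [P1→B gives 8>6; P2→R gives 7>0]
(C,Q,Y): not NE [P1→D gives 9>3; P3→X gives 8>0]
(C,Q,Z): not NE [P1→B gives 9>5; P3→X gives 8>7]
(C,Q,W): not NE [P3→X gives 8>6]
(C,R,X): not NE [P1→A gives 9>0; P3→Z gives 8>0]
(C,R,Y): not NE [P1→A gives 8>7; P3→Z gives 8>2]
(C,R,Z): not NE [P2→Q gives 9>1]
(C,R,W): not NE [P2→Q gives 3>0; P3→Z gives 8>1]
(D,P,X): not NE [P3→W gives 6>0]
(D,P,Y): not NE [P3→W gives 6>5]
(D,P,Z): not NE [P1→A gives 4>1; P2→R gives 7>4; P3→W gives 6>0]
(D,P,W): not NE [P1→A gives 8>5; P2→Q gives 8>4]
(D,Q,X): not NE [P1→B gives 8>0; P2→P gives 9>5; P3→Y gives 7>0]
(D,Q,Y): not NE [P2→R gives 9>7]
(D,Q,Z): not NE [P1→B gives 9>1; P3→Y gives 7>0]
(D,Q,W): not NE [P1→C gives 9>1; P3→Y gives 7>0]
(D,R,X): not NE [P1→A gives 9>0; P2→P gives 9>5; P3→Z gives 9>7]
(D,R,Y): not NE [P1→A gives 8>0; P3→Z gives 9>1]
(D,R,Z): not NE [P1→C gives 6>2]
(D,R,W): not NE [P1→C gives 8>3; P2→Q gives 8>5; P3→Z gives 9>7]

No pure NE.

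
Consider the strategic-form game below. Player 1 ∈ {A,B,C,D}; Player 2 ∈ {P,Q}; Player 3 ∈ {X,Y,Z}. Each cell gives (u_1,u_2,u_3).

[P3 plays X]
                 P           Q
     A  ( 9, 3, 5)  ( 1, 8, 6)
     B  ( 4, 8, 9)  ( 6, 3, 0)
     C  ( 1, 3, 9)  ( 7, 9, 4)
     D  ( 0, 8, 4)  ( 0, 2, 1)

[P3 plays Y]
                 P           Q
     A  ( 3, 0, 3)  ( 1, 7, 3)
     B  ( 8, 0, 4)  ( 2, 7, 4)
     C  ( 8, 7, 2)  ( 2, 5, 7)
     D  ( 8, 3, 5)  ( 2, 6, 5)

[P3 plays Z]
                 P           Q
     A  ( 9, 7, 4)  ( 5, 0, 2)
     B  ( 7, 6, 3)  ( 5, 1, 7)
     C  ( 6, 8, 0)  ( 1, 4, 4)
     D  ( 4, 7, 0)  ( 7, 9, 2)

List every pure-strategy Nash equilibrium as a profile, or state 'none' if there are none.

NE set: (D,Q,Y)

(A,P,X): not NE [P2→Q gives 8>3]
(A,P,Y): not NE [P1→D gives 8>3; P2→Q gives 7>0; P3→X gives 5>3]
(A,P,Z): not NE [P3→X gives 5>4]
(A,Q,X): not NE [P1→C gives 7>1]
(A,Q,Y): not NE [P1→D gives 2>1; P3→X gives 6>3]
(A,Q,Z): not NE [P1→D gives 7>5; P2→P gives 7>0; P3→X gives 6>2]
(B,P,X): not NE [P1→A gives 9>4]
(B,P,Y): not NE [P2→Q gives 7>0; P3→X gives 9>4]
(B,P,Z): not NE [P1→A gives 9>7; P3→X gives 9>3]
(B,Q,X): not NE [P1→C gives 7>6; P2→P gives 8>3; P3→Z gives 7>0]
(B,Q,Y): not NE [P3→Z gives 7>4]
(B,Q,Z): not NE [P1→D gives 7>5; P2→P gives 6>1]
(C,P,X): not NE [P1→A gives 9>1; P2→Q gives 9>3]
(C,P,Y): not NE [P3→X gives 9>2]
(C,P,Z): not NE [P1→A gives 9>6; P3→X gives 9>0]
(C,Q,X): not NE [P3→Y gives 7>4]
(C,Q,Y): not NE [P2→P gives 7>5]
(C,Q,Z): not NE [P1→D gives 7>1; P2→P gives 8>4; P3→Y gives 7>4]
(D,P,X): not NE [P1→A gives 9>0; P3→Y gives 5>4]
(D,P,Y): not NE [P2→Q gives 6>3]
(D,P,Z): not NE [P1→A gives 9>4; P2→Q gives 9>7; P3→Y gives 5>0]
(D,Q,X): not NE [P1→C gives 7>0; P2→P gives 8>2; P3→Y gives 5>1]
(D,Q,Y): NE
(D,Q,Z): not NE [P3→Y gives 5>2]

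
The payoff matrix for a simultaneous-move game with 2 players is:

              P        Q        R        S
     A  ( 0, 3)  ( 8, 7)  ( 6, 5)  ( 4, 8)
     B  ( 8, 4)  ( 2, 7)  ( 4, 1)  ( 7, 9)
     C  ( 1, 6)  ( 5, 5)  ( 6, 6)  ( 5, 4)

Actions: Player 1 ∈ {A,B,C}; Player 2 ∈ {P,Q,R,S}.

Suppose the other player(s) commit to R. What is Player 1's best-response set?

u_1(A vs R) = 6
u_1(B vs R) = 4
u_1(C vs R) = 6
max payoff 6 at {A,C}

argmax u_1 = {A,C}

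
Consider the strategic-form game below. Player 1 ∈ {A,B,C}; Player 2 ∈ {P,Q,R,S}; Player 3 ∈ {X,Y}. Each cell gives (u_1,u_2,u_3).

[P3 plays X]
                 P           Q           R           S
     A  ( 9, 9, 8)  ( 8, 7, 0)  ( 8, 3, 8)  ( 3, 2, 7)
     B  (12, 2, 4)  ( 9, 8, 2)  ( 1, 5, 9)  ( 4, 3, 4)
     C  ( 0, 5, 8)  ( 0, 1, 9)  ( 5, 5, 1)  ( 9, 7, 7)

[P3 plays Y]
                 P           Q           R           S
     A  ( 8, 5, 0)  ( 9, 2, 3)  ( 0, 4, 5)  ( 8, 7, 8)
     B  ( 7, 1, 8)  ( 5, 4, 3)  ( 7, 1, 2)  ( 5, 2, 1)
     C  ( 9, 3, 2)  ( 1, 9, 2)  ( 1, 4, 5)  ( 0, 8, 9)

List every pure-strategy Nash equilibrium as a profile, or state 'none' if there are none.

PSNE = {(A,S,Y)}

(A,P,X): not NE [P1→B gives 12>9]
(A,P,Y): not NE [P1→C gives 9>8; P2→S gives 7>5; P3→X gives 8>0]
(A,Q,X): not NE [P1→B gives 9>8; P2→P gives 9>7; P3→Y gives 3>0]
(A,Q,Y): not NE [P2→S gives 7>2]
(A,R,X): not NE [P2→P gives 9>3]
(A,R,Y): not NE [P1→B gives 7>0; P2→S gives 7>4; P3→X gives 8>5]
(A,S,X): not NE [P1→C gives 9>3; P2→P gives 9>2; P3→Y gives 8>7]
(A,S,Y): NE
(B,P,X): not NE [P2→Q gives 8>2; P3→Y gives 8>4]
(B,P,Y): not NE [P1→C gives 9>7; P2→Q gives 4>1]
(B,Q,X): not NE [P3→Y gives 3>2]
(B,Q,Y): not NE [P1→A gives 9>5]
(B,R,X): not NE [P1→A gives 8>1; P2→Q gives 8>5]
(B,R,Y): not NE [P2→Q gives 4>1; P3→X gives 9>2]
(B,S,X): not NE [P1→C gives 9>4; P2→Q gives 8>3]
(B,S,Y): not NE [P1→A gives 8>5; P2→Q gives 4>2; P3→X gives 4>1]
(C,P,X): not NE [P1→B gives 12>0; P2→S gives 7>5]
(C,P,Y): not NE [P2→Q gives 9>3; P3→X gives 8>2]
(C,Q,X): not NE [P1→B gives 9>0; P2→S gives 7>1]
(C,Q,Y): not NE [P1→A gives 9>1; P3→X gives 9>2]
(C,R,X): not NE [P1→A gives 8>5; P2→S gives 7>5; P3→Y gives 5>1]
(C,R,Y): not NE [P1→B gives 7>1; P2→Q gives 9>4]
(C,S,X): not NE [P3→Y gives 9>7]
(C,S,Y): not NE [P1→A gives 8>0; P2→Q gives 9>8]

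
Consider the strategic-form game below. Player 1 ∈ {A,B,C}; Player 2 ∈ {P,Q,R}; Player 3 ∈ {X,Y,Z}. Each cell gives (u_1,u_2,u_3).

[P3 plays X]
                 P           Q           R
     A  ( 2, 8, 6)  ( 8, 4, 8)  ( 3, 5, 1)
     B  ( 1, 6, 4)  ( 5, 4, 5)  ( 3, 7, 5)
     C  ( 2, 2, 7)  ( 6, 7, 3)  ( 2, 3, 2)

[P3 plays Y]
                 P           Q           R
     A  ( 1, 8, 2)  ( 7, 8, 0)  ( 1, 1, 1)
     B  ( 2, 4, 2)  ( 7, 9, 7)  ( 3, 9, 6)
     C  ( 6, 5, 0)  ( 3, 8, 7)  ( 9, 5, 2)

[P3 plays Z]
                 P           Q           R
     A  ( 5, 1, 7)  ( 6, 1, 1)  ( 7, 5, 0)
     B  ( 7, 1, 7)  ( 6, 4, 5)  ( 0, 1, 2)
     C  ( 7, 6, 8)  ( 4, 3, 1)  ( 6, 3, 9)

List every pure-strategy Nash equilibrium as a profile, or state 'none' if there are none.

(A,P,X): not NE [P3→Z gives 7>6]
(A,P,Y): not NE [P1→C gives 6>1; P3→Z gives 7>2]
(A,P,Z): not NE [P1→C gives 7>5; P2→R gives 5>1]
(A,Q,X): not NE [P2→P gives 8>4]
(A,Q,Y): not NE [P3→X gives 8>0]
(A,Q,Z): not NE [P2→R gives 5>1; P3→X gives 8>1]
(A,R,X): not NE [P2→P gives 8>5]
(A,R,Y): not NE [P1→C gives 9>1; P2→Q gives 8>1]
(A,R,Z): not NE [P3→Y gives 1>0]
(B,P,X): not NE [P1→C gives 2>1; P2→R gives 7>6; P3→Z gives 7>4]
(B,P,Y): not NE [P1→C gives 6>2; P2→R gives 9>4; P3→Z gives 7>2]
(B,P,Z): not NE [P2→Q gives 4>1]
(B,Q,X): not NE [P1→A gives 8>5; P2→R gives 7>4; P3→Y gives 7>5]
(B,Q,Y): NE
(B,Q,Z): not NE [P3→Y gives 7>5]
(B,R,X): not NE [P3→Y gives 6>5]
(B,R,Y): not NE [P1→C gives 9>3]
(B,R,Z): not NE [P1→A gives 7>0; P2→Q gives 4>1; P3→Y gives 6>2]
(C,P,X): not NE [P2→Q gives 7>2; P3→Z gives 8>7]
(C,P,Y): not NE [P2→Q gives 8>5; P3→Z gives 8>0]
(C,P,Z): NE
(C,Q,X): not NE [P1→A gives 8>6; P3→Y gives 7>3]
(C,Q,Y): not NE [P1→B gives 7>3]
(C,Q,Z): not NE [P1→B gives 6>4; P2→P gives 6>3; P3→Y gives 7>1]
(C,R,X): not NE [P1→B gives 3>2; P2→Q gives 7>3; P3→Z gives 9>2]
(C,R,Y): not NE [P2→Q gives 8>5; P3→Z gives 9>2]
(C,R,Z): not NE [P1→A gives 7>6; P2→P gives 6>3]

PSNE = {(B,Q,Y), (C,P,Z)}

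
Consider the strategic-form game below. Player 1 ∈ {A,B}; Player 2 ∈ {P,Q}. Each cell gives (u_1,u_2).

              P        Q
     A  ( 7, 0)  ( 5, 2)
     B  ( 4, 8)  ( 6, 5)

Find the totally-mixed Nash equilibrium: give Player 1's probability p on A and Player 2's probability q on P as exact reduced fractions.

P1 indiff ⇒ q·7+(1-q)·5 = q·4+(1-q)·6 ⇒ q(3) = (1-q)(1) ⇒ q = 1/4
P2 indiff ⇒ p·0+(1-p)·8 = p·2+(1-p)·5 ⇒ p(-2) = (1-p)(-3) ⇒ p = 3/5

p=3/5, q=1/4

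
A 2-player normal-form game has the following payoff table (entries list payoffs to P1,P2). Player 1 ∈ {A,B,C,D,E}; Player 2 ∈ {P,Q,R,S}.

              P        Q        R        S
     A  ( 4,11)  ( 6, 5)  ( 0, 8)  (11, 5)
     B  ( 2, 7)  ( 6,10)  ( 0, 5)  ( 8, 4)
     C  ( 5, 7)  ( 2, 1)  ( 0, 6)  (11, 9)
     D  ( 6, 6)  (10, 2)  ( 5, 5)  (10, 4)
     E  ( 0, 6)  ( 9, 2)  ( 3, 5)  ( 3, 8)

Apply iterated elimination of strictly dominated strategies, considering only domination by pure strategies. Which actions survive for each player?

P1 drop B (D beats it: P:6>2 Q:10>6 R:5>0 S:10>8)
P1 drop E (D beats it: P:6>0 Q:10>9 R:5>3 S:10>3)
P2 drop Q (P beats it: A:11>5 C:7>1 D:6>2)
P2 drop R (P beats it: A:11>8 C:7>6 D:6>5)
P1→{A,C,D} P2→{P,S}

Remaining: P1:{A,C,D} P2:{P,S}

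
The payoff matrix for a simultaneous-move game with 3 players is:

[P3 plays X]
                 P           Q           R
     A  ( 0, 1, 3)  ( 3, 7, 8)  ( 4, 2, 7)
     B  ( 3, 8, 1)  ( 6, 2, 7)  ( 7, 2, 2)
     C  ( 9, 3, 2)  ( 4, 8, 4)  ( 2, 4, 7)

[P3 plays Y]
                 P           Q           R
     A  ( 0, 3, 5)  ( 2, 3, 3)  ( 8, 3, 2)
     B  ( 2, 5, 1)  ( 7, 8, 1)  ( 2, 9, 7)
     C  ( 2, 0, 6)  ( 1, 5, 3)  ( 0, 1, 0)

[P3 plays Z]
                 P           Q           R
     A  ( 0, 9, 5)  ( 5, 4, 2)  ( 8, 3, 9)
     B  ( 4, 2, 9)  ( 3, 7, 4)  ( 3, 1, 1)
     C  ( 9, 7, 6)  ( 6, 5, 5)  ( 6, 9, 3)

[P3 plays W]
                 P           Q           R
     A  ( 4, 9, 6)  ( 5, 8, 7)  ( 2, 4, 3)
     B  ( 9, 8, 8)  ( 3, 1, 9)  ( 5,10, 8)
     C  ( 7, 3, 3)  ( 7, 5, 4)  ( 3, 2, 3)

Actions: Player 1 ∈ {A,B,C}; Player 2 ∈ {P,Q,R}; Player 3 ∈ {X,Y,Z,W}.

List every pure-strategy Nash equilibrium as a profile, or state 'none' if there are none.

NE set: (B,R,W)

(A,P,X): not NE [P1→C gives 9>0; P2→Q gives 7>1; P3→W gives 6>3]
(A,P,Y): not NE [P1→C gives 2>0; P3→W gives 6>5]
(A,P,Z): not NE [P1→C gives 9>0; P3→W gives 6>5]
(A,P,W): not NE [P1→B gives 9>4]
(A,Q,X): not NE [P1→B gives 6>3]
(A,Q,Y): not NE [P1→B gives 7>2; P3→X gives 8>3]
(A,Q,Z): not NE [P1→C gives 6>5; P2→P gives 9>4; P3→X gives 8>2]
(A,Q,W): not NE [P1→C gives 7>5; P2→P gives 9>8; P3→X gives 8>7]
(A,R,X): not NE [P1→B gives 7>4; P2→Q gives 7>2; P3→Z gives 9>7]
(A,R,Y): not NE [P3→Z gives 9>2]
(A,R,Z): not NE [P2→P gives 9>3]
(A,R,W): not NE [P1→B gives 5>2; P2→P gives 9>4; P3→Z gives 9>3]
(B,P,X): not NE [P1→C gives 9>3; P3→Z gives 9>1]
(B,P,Y): not NE [P2→R gives 9>5; P3→Z gives 9>1]
(B,P,Z): not NE [P1→C gives 9>4; P2→Q gives 7>2]
(B,P,W): not NE [P2→R gives 10>8; P3→Z gives 9>8]
(B,Q,X): not NE [P2→P gives 8>2; P3→W gives 9>7]
(B,Q,Y): not NE [P2→R gives 9>8; P3→W gives 9>1]
(B,Q,Z): not NE [P1→C gives 6>3; P3→W gives 9>4]
(B,Q,W): not NE [P1→C gives 7>3; P2→R gives 10>1]
(B,R,X): not NE [P2→P gives 8>2; P3→W gives 8>2]
(B,R,Y): not NE [P1→A gives 8>2; P3→W gives 8>7]
(B,R,Z): not NE [P1→A gives 8>3; P2→Q gives 7>1; P3→W gives 8>1]
(B,R,W): NE
(C,P,X): not NE [P2→Q gives 8>3; P3→Z gives 6>2]
(C,P,Y): not NE [P2→Q gives 5>0]
(C,P,Z): not NE [P2→R gives 9>7]
(C,P,W): not NE [P1→B gives 9>7; P2→Q gives 5>3; P3→Z gives 6>3]
(C,Q,X): not NE [P1→B gives 6>4; P3→Z gives 5>4]
(C,Q,Y): not NE [P1→B gives 7>1; P3→Z gives 5>3]
(C,Q,Z): not NE [P2→R gives 9>5]
(C,Q,W): not NE [P3→Z gives 5>4]
(C,R,X): not NE [P1→B gives 7>2; P2→Q gives 8>4]
(C,R,Y): not NE [P1→A gives 8>0; P2→Q gives 5>1; P3→X gives 7>0]
(C,R,Z): not NE [P1→A gives 8>6; P3→X gives 7>3]
(C,R,W): not NE [P1→B gives 5>3; P2→Q gives 5>2; P3→X gives 7>3]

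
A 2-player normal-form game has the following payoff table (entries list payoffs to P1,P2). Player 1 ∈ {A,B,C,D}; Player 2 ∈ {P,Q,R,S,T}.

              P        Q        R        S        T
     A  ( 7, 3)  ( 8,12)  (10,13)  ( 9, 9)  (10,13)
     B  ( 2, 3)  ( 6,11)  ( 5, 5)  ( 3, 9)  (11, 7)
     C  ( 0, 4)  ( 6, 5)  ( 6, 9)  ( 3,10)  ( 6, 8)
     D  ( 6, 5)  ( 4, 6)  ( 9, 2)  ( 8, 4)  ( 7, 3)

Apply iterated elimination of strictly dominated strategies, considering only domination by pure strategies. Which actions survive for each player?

IESDS → P1:{A,B} P2:{Q,R,T}

P1 drop C (A beats it: P:7>0 Q:8>6 R:10>6 S:9>3 T:10>6)
P1 drop D (A beats it: P:7>6 Q:8>4 R:10>9 S:9>8 T:10>7)
P2 drop P (Q beats it: A:12>3 B:11>3)
P2 drop S (Q beats it: A:12>9 B:11>9)
P1→{A,B} P2→{Q,R,T}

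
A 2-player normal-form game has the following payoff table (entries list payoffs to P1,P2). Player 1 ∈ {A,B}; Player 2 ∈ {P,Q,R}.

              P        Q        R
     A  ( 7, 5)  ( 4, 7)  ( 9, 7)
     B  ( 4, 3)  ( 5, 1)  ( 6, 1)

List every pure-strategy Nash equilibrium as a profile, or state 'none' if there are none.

NE set: (A,R)

(A,P): not NE [P2→R gives 7>5]
(A,Q): not NE [P1→B gives 5>4]
(A,R): NE
(B,P): not NE [P1→A gives 7>4]
(B,Q): not NE [P2→P gives 3>1]
(B,R): not NE [P1→A gives 9>6; P2→P gives 3>1]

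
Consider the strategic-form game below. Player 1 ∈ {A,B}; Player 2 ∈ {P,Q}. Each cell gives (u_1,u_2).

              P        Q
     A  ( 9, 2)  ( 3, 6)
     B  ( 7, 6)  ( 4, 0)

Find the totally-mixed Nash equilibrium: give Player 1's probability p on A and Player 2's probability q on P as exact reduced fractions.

(p,q) = (3/5, 1/3)

P1 indiff ⇒ q·9+(1-q)·3 = q·7+(1-q)·4 ⇒ q(2) = (1-q)(1) ⇒ q = 1/3
P2 indiff ⇒ p·2+(1-p)·6 = p·6+(1-p)·0 ⇒ p(-4) = (1-p)(-6) ⇒ p = 3/5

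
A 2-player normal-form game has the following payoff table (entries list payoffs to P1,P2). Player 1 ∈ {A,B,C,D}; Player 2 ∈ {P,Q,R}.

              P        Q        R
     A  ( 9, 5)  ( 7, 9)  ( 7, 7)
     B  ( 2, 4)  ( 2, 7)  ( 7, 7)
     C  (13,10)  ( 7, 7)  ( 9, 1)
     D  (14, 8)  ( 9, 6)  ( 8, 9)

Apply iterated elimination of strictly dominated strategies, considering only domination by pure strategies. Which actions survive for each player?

P1 drop A (D beats it: P:14>9 Q:9>7 R:8>7)
P1 drop B (C beats it: P:13>2 Q:7>2 R:9>7)
P2 drop Q (P beats it: C:10>7 D:8>6)
P1→{C,D} P2→{P,R}

IESDS → P1:{C,D} P2:{P,R}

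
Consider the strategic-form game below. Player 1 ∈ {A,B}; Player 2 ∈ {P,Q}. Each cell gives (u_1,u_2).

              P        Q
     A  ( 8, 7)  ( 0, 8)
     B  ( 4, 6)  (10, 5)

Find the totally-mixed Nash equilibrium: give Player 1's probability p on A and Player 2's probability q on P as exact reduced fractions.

P1 mixes 1/2 on A; P2 mixes 5/7 on P

P1 indiff ⇒ q·8+(1-q)·0 = q·4+(1-q)·10 ⇒ q(4) = (1-q)(10) ⇒ q = 5/7
P2 indiff ⇒ p·7+(1-p)·6 = p·8+(1-p)·5 ⇒ p(-1) = (1-p)(-1) ⇒ p = 1/2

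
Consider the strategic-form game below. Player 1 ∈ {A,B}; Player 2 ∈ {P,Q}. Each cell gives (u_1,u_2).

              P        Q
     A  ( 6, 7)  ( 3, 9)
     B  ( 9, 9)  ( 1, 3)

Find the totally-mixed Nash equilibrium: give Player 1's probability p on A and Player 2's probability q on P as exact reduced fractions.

P1 mixes 3/4 on A; P2 mixes 2/5 on P

P1 indiff ⇒ q·6+(1-q)·3 = q·9+(1-q)·1 ⇒ q(-3) = (1-q)(-2) ⇒ q = 2/5
P2 indiff ⇒ p·7+(1-p)·9 = p·9+(1-p)·3 ⇒ p(-2) = (1-p)(-6) ⇒ p = 3/4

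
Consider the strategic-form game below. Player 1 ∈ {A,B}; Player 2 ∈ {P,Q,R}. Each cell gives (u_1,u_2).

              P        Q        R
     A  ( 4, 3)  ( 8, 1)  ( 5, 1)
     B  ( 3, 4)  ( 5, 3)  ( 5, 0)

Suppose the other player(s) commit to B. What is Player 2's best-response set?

P2 best: {P}

u_2(P vs B) = 4
u_2(Q vs B) = 3
u_2(R vs B) = 0
max payoff 4 at {P}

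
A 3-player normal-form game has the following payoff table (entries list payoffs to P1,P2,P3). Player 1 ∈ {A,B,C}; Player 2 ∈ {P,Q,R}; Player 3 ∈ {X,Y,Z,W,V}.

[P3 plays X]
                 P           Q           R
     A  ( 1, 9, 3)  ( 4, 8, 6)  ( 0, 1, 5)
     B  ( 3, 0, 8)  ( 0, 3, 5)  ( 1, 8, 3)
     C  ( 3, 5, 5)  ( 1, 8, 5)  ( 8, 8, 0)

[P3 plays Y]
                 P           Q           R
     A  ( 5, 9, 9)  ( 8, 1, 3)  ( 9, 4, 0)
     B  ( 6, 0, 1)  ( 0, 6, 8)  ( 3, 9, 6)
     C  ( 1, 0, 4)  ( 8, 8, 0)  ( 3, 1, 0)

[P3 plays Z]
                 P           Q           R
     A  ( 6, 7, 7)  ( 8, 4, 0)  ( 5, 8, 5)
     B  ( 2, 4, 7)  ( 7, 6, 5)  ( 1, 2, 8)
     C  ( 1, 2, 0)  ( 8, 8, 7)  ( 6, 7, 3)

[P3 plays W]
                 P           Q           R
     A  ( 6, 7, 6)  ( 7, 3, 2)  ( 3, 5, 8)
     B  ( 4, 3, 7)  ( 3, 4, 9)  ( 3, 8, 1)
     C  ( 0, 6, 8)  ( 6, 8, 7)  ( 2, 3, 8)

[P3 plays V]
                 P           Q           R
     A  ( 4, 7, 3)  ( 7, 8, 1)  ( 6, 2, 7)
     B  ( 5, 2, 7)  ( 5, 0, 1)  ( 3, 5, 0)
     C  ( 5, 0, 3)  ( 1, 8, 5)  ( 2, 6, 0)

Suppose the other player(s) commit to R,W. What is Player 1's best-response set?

u_1(A vs R,W) = 3
u_1(B vs R,W) = 3
u_1(C vs R,W) = 2
max payoff 3 at {A,B}

BR_1 = {A,B}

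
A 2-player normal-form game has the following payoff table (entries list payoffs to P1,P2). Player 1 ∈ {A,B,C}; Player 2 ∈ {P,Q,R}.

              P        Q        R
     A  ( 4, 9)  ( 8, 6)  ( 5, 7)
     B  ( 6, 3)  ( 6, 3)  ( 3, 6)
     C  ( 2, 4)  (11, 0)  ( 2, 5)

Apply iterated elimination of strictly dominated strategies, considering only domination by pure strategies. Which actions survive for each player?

IESDS → P1:{A,B} P2:{P,R}

P2 drop Q (R beats it: A:7>6 B:6>3 C:5>0)
P1 drop C (A beats it: P:4>2 R:5>2)
P1→{A,B} P2→{P,R}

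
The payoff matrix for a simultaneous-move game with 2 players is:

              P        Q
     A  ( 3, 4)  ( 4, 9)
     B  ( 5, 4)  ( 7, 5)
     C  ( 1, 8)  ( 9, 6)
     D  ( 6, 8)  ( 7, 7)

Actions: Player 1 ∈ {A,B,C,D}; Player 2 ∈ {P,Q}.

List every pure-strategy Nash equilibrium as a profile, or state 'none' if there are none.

PSNE = {(D,P)}

(A,P): not NE [P1→D gives 6>3; P2→Q gives 9>4]
(A,Q): not NE [P1→C gives 9>4]
(B,P): not NE [P1→D gives 6>5; P2→Q gives 5>4]
(B,Q): not NE [P1→C gives 9>7]
(C,P): not NE [P1→D gives 6>1]
(C,Q): not NE [P2→P gives 8>6]
(D,P): NE
(D,Q): not NE [P1→C gives 9>7; P2→P gives 8>7]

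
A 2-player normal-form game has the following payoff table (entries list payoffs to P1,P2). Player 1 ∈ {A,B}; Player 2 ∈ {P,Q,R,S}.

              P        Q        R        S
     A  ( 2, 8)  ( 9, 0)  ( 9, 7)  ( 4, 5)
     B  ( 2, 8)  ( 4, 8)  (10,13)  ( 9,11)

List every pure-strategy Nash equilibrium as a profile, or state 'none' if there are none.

(A,P): NE
(A,Q): not NE [P2→P gives 8>0]
(A,R): not NE [P1→B gives 10>9; P2→P gives 8>7]
(A,S): not NE [P1→B gives 9>4; P2→P gives 8>5]
(B,P): not NE [P2→R gives 13>8]
(B,Q): not NE [P1→A gives 9>4; P2→R gives 13>8]
(B,R): NE
(B,S): not NE [P2→R gives 13>11]

Nash profiles: (A,P), (B,R)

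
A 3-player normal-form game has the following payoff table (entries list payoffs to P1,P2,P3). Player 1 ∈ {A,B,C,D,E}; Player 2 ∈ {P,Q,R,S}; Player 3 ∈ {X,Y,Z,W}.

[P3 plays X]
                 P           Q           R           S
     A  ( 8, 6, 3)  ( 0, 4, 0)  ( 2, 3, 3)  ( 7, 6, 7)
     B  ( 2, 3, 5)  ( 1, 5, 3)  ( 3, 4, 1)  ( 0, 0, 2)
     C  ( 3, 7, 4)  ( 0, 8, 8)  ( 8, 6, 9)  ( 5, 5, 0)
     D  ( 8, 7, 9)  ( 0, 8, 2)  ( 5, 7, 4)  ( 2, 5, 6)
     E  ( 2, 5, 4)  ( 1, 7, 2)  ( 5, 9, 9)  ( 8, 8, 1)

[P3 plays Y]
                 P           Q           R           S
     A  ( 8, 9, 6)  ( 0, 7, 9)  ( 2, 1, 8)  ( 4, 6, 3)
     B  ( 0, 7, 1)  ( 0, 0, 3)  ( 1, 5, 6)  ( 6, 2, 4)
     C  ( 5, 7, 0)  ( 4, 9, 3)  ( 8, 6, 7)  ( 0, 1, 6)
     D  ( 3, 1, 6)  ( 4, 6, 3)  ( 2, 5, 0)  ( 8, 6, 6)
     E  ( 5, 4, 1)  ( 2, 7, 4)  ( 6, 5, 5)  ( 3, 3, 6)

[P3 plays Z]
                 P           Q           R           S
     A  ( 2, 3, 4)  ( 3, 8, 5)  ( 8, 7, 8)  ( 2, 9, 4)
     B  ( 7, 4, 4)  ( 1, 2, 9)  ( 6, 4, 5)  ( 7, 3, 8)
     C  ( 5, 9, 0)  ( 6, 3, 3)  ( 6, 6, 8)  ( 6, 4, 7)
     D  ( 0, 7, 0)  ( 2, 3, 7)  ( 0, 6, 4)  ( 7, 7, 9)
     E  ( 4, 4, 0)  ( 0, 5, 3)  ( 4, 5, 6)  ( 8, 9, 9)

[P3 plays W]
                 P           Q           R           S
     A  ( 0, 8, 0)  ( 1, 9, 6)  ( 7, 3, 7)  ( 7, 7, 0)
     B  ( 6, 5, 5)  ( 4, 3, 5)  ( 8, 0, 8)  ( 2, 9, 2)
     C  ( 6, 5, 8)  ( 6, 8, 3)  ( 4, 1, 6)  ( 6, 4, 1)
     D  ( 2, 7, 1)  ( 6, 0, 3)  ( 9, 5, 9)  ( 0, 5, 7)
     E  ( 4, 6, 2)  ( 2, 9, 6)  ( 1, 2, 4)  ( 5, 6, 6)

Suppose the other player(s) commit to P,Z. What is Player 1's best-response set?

BR_1 = {B}

u_1(A vs P,Z) = 2
u_1(B vs P,Z) = 7
u_1(C vs P,Z) = 5
u_1(D vs P,Z) = 0
u_1(E vs P,Z) = 4
max payoff 7 at {B}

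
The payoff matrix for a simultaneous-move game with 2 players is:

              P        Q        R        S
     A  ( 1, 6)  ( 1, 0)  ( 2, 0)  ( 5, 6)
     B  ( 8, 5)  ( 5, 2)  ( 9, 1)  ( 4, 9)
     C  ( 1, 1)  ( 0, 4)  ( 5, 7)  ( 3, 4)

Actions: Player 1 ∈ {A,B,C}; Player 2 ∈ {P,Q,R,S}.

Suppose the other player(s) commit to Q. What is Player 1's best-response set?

BR_1 = {B}

u_1(A vs Q) = 1
u_1(B vs Q) = 5
u_1(C vs Q) = 0
max payoff 5 at {B}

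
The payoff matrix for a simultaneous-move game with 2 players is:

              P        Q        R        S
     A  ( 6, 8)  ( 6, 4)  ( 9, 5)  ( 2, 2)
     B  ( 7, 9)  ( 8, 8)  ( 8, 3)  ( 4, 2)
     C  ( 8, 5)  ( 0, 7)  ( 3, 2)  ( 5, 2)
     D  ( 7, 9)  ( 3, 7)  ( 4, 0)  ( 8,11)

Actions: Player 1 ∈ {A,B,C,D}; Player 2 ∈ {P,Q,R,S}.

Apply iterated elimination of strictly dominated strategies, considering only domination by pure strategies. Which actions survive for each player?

P2 drop R (P beats it: A:8>5 B:9>3 C:5>2 D:9>0)
P1 drop A (B beats it: P:7>6 Q:8>6 S:4>2)
P1→{B,C,D} P2→{P,Q,S}

Survivors P1:{B,C,D} P2:{P,Q,S}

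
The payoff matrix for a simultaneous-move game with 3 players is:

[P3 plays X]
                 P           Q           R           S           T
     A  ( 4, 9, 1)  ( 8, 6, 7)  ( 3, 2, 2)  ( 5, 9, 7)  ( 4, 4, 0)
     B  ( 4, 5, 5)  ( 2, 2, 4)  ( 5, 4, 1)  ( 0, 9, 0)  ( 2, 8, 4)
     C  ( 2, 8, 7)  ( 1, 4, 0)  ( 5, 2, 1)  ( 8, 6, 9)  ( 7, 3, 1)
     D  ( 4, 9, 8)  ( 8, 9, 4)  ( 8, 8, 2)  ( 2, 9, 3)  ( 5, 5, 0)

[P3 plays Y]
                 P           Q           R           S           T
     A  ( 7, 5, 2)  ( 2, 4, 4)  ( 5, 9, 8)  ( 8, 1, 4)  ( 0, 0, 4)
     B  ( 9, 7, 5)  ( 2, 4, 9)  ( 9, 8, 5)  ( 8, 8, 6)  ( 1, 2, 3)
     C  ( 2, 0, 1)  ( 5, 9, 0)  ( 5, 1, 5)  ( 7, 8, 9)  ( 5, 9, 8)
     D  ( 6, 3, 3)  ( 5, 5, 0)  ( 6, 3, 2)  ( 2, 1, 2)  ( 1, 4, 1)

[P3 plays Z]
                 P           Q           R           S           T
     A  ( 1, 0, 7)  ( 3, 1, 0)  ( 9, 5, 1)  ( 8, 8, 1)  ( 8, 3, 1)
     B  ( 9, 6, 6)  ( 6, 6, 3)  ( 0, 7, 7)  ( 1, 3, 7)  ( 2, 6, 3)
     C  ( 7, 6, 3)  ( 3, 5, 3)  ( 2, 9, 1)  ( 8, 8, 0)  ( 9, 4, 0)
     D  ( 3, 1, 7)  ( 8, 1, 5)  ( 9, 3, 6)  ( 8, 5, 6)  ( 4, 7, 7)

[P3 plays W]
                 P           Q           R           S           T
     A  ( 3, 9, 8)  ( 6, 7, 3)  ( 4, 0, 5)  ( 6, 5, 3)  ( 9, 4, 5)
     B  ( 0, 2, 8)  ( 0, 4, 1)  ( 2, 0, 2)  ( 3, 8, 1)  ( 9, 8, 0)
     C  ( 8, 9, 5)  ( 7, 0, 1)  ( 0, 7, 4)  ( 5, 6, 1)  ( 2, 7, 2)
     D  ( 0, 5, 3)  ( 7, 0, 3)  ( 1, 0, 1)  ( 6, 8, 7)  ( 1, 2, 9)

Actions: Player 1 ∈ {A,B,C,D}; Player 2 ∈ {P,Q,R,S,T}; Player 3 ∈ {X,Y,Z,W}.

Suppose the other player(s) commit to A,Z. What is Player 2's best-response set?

u_2(P vs A,Z) = 0
u_2(Q vs A,Z) = 1
u_2(R vs A,Z) = 5
u_2(S vs A,Z) = 8
u_2(T vs A,Z) = 3
max payoff 8 at {S}

P2 best: {S}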